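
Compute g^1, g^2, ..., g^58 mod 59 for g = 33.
33^1, 33^2, ..., 33^{58} mod 59: [33, 27, 6, 21, 44, 36, 8, 28, 39, 48, 50, 57, 52, 5, 47, 17, 30, 46, 43, 3, 40, 22, 18, 4, 14, 49, 24, 25, 58, 26, 32, 53, 38, 15, 23, 51, 31, 20, 11, 9, 2, 7, 54, 12, 42, 29, 13, 16, 56, 19, 37, 41, 55, 45, 10, 35, 34, 1]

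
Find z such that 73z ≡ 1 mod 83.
Since 83 is prime, by Fermat 73^(-1) ≡ 73^{81} ≡ 58 mod 83. Verify: 73 × 58 = 4234 ≡ 1 mod 83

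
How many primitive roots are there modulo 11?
Number of primitive roots mod 11 = φ(p-1) = φ(10) = 4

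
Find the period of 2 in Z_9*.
Powers of 2 mod 9: 2^1≡2, 2^2≡4, 2^3≡8, 2^4≡7, 2^5≡5, 2^6≡1. ord_9(2) = 6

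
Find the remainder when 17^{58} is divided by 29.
By Fermat: 17^{28} ≡ 1 mod 29. 58 = 2×28 + 2. So 17^{58} ≡ 17^{2} ≡ 28 mod 29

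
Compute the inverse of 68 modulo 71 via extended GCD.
Extended GCD: 68(-24) + 71(23) = 1. So 68^(-1) ≡ -24 ≡ 47 (mod 71). Verify: 68 × 47 = 3196 ≡ 1 (mod 71)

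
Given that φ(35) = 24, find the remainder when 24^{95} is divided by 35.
By Euler: 24^{24} ≡ 1 mod 35 since gcd(24, 35) = 1. 95 = 3×24 + 23. So 24^{95} ≡ 24^{23} ≡ 19 mod 35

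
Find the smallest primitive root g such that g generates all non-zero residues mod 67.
g = 2. Powers: [2, 4, 8, 16, 32, 64, 61, 55, 43, ...] generates all 66 non-zero residues.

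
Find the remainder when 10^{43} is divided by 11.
By Fermat: 10^{10} ≡ 1 (mod 11). 43 = 4×10 + 3. So 10^{43} ≡ 10^{3} ≡ 10 (mod 11)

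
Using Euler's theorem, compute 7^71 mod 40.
By Euler: 7^{16} ≡ 1 (mod 40) since gcd(7, 40) = 1. 71 = 4×16 + 7. So 7^{71} ≡ 7^{7} ≡ 23 (mod 40)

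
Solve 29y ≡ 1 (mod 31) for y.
Since 31 is prime, by Fermat 29^(-1) ≡ 29^{29} ≡ 15 (mod 31). Verify: 29 × 15 = 435 ≡ 1 (mod 31)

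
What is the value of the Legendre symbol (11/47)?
(11/47) = 11^{23} mod 47 = -1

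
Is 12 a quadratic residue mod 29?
By Euler's criterion: 12^{14} ≡ 28 mod 29. Since this equals -1 (≡ 28), 12 is not a QR.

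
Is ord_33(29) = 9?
Powers of 29 mod 33: 29^1≡29, 29^2≡16, 29^3≡2, 29^4≡25, 29^5≡32, 29^6≡4, 29^7≡17, 29^8≡31, 29^9≡8, 29^10≡1. 29^9≡8≢1, so ord ≠ 9. No, the actual order is 10.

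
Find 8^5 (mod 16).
By repeated squaring (mod 16): 8^{1}≡8, 8^{2}≡0, 8^{4}≡0. Then 8^{5} = 8^{4+1} ≡ 0 × 8 ≡ 0 (mod 16)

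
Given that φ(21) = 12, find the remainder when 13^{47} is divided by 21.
By Euler: 13^{12} ≡ 1 mod 21 since gcd(13, 21) = 1. 47 = 3×12 + 11. So 13^{47} ≡ 13^{11} ≡ 13 mod 21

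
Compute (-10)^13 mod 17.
By repeated squaring mod 17: (-10)^{1}≡7, (-10)^{2}≡15, (-10)^{4}≡4, (-10)^{8}≡16. Then (-10)^{13} = (-10)^{8+4+1} ≡ 16 × 4 × 7 ≡ 6 mod 17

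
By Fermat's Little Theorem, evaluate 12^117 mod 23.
By Fermat: 12^{22} ≡ 1 mod 23. 117 = 5×22 + 7. So 12^{117} ≡ 12^{7} ≡ 16 mod 23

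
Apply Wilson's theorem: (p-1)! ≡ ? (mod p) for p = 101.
By Wilson's theorem, (100)! ≡ -1 ≡ 100 (mod 101)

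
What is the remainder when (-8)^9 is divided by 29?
By repeated squaring (mod 29): (-8)^{1}≡21, (-8)^{2}≡6, (-8)^{4}≡7, (-8)^{8}≡20. Then (-8)^{9} = (-8)^{8+1} ≡ 20 × 21 ≡ 14 (mod 29)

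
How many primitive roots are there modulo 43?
A prime p has φ(p-1) primitive roots; here φ(42) = 12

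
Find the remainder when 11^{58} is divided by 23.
By Fermat: 11^{22} ≡ 1 (mod 23). 58 = 2×22 + 14. So 11^{58} ≡ 11^{14} ≡ 3 (mod 23)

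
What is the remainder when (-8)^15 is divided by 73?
By repeated squaring (mod 73): (-8)^{1}≡65, (-8)^{2}≡64, (-8)^{4}≡8, (-8)^{8}≡64. Then (-8)^{15} = (-8)^{8+4+2+1} ≡ 64 × 8 × 64 × 65 ≡ 72 (mod 73)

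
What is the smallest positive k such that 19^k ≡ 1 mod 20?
Powers of 19 mod 20: 19^1≡19, 19^2≡1. So the order of 19 is 2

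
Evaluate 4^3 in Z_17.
4^{3} = 64 ≡ 13 (mod 17)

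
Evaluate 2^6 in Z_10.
By repeated squaring (mod 10): 2^{1}≡2, 2^{2}≡4, 2^{4}≡6. Then 2^{6} = 2^{4+2} ≡ 6 × 4 ≡ 4 (mod 10)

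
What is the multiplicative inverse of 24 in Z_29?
Since 29 is prime, by Fermat 24^(-1) ≡ 24^{27} ≡ 23 (mod 29). Verify: 24 × 23 = 552 ≡ 1 (mod 29)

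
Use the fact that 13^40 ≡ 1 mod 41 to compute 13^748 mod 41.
By Fermat: 13^{40} ≡ 1 mod 41. 748 ≡ 28 mod 40. So 13^{748} ≡ 13^{28} ≡ 31 mod 41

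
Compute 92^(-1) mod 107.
Since 107 is prime, by Fermat 92^(-1) ≡ 92^{105} ≡ 57 mod 107. Verify: 92 × 57 = 5244 ≡ 1 mod 107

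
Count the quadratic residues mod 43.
For prime 43, there are (p-1)/2 = (43-1)/2 = 21 quadratic residues (excluding 0).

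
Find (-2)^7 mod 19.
By repeated squaring mod 19: (-2)^{1}≡17, (-2)^{2}≡4, (-2)^{4}≡16. Then (-2)^{7} = (-2)^{4+2+1} ≡ 16 × 4 × 17 ≡ 5 mod 19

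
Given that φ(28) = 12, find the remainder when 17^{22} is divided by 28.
By Euler: 17^{12} ≡ 1 mod 28 since gcd(17, 28) = 1. 22 = 1×12 + 10. So 17^{22} ≡ 17^{10} ≡ 25 mod 28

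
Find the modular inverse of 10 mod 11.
Since 11 is prime, by Fermat 10^(-1) ≡ 10^{9} ≡ 10 (mod 11). Verify: 10 × 10 = 100 ≡ 1 (mod 11)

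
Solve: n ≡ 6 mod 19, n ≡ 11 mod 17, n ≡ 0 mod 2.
M = 19 × 17 × 2 = 646. M₁ = 34, y₁ ≡ 14 mod 19. M₂ = 38, y₂ ≡ 13 mod 17. M₃ = 323, y₃ ≡ 1 mod 2. n = 6×34×14 + 11×38×13 + 0×323×1 ≡ 538 mod 646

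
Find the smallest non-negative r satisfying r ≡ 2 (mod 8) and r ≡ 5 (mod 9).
M = 8 × 9 = 72. M₁ = 9, y₁ ≡ 1 (mod 8). M₂ = 8, y₂ ≡ 8 (mod 9). r = 2×9×1 + 5×8×8 ≡ 50 (mod 72)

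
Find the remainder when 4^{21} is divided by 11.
By Fermat: 4^{10} ≡ 1 mod 11. 21 = 2×10 + 1. So 4^{21} ≡ 4^{1} ≡ 4 mod 11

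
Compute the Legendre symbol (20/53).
(20/53) = 20^{26} mod 53 = -1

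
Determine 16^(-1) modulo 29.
Since 29 is prime, by Fermat 16^(-1) ≡ 16^{27} ≡ 20 (mod 29). Verify: 16 × 20 = 320 ≡ 1 (mod 29)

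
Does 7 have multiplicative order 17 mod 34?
Powers of 7 mod 34: 7^1≡7, 7^2≡15, 7^3≡3, 7^4≡21, 7^5≡11, 7^6≡9, 7^7≡29, 7^8≡33, 7^9≡27, 7^10≡19, 7^11≡31, 7^12≡13, 7^13≡23, 7^14≡25, 7^15≡5, 7^16≡1. Already 7^16≡1, so the order is 16 < 17. No, the actual order is 16.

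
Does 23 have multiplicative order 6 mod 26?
Powers of 23 mod 26: 23^1≡23, 23^2≡9, 23^3≡25, 23^4≡3, 23^5≡17, 23^6≡1. First k with 23^k≡1 is k=6. Yes, ord_26(23) = 6.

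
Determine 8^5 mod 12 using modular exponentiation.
By repeated squaring (mod 12): 8^{1}≡8, 8^{2}≡4, 8^{4}≡4. Then 8^{5} = 8^{4+1} ≡ 4 × 8 ≡ 8 (mod 12)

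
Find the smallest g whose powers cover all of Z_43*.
g = 3. For each prime q|42: 3^{21}≡42, 3^{14}≡36, 3^{6}≡41, none ≡ 1, so ord_43(3) = 42 and 3 is a primitive root.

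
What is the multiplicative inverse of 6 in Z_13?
Since 13 is prime, by Fermat 6^(-1) ≡ 6^{11} ≡ 11 (mod 13). Verify: 6 × 11 = 66 ≡ 1 (mod 13)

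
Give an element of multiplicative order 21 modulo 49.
2 has order 21 mod 49 since 2^{21} ≡ 1 (mod 49) and no smaller power works.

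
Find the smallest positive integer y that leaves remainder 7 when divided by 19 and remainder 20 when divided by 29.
M = 19 × 29 = 551. M₁ = 29, y₁ ≡ 2 (mod 19). M₂ = 19, y₂ ≡ 26 (mod 29). y = 7×29×2 + 20×19×26 ≡ 368 (mod 551)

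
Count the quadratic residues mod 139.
The squaring map on Z_139* is 2-to-1, so there are (138)/2 = 69 QRs.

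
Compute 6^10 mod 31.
By repeated squaring mod 31: 6^{1}≡6, 6^{2}≡5, 6^{4}≡25, 6^{8}≡5. Then 6^{10} = 6^{8+2} ≡ 5 × 5 ≡ 25 mod 31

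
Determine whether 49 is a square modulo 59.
By Euler's criterion: 49^{29} ≡ 1 mod 59. Since this equals 1, 49 is a QR.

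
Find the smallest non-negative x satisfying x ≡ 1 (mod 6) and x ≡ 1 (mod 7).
M = 6 × 7 = 42. M₁ = 7, y₁ ≡ 1 (mod 6). M₂ = 6, y₂ ≡ 6 (mod 7). x = 1×7×1 + 1×6×6 ≡ 1 (mod 42)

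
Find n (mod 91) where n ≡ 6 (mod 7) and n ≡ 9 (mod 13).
M = 7 × 13 = 91. M₁ = 13, y₁ ≡ 6 (mod 7). M₂ = 7, y₂ ≡ 2 (mod 13). n = 6×13×6 + 9×7×2 ≡ 48 (mod 91)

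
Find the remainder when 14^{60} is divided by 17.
By Fermat: 14^{16} ≡ 1 mod 17. 60 = 3×16 + 12. So 14^{60} ≡ 14^{12} ≡ 4 mod 17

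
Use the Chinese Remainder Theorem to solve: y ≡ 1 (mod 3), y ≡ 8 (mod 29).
M = 3 × 29 = 87. M₁ = 29, y₁ ≡ 2 (mod 3). M₂ = 3, y₂ ≡ 10 (mod 29). y = 1×29×2 + 8×3×10 ≡ 37 (mod 87)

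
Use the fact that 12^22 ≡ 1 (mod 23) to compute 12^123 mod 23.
By Fermat: 12^{22} ≡ 1 (mod 23). 123 = 5×22 + 13. So 12^{123} ≡ 12^{13} ≡ 6 (mod 23)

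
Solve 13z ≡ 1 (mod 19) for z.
Since 19 is prime, by Fermat 13^(-1) ≡ 13^{17} ≡ 3 (mod 19). Verify: 13 × 3 = 39 ≡ 1 (mod 19)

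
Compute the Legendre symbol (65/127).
(65/127) = 65^{63} mod 127 = -1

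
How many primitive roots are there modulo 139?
A prime p has φ(p-1) primitive roots; here φ(138) = 44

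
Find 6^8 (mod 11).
By repeated squaring (mod 11): 6^{1}≡6, 6^{2}≡3, 6^{4}≡9, 6^{8}≡4. So 6^{8} ≡ 4 (mod 11)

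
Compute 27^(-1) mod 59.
Since 59 is prime, by Fermat 27^(-1) ≡ 27^{57} ≡ 35 mod 59. Verify: 27 × 35 = 945 ≡ 1 mod 59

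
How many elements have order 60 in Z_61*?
Number of primitive roots mod 61 = φ(p-1) = φ(60) = 16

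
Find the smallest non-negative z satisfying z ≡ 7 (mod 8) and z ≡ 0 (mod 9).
M = 8 × 9 = 72. M₁ = 9, y₁ ≡ 1 (mod 8). M₂ = 8, y₂ ≡ 8 (mod 9). z = 7×9×1 + 0×8×8 ≡ 63 (mod 72)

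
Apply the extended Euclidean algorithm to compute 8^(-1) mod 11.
Extended GCD: 8(-4) + 11(3) = 1. So 8^(-1) ≡ -4 ≡ 7 mod 11. Verify: 8 × 7 = 56 ≡ 1 mod 11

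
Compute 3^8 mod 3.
By repeated squaring (mod 3): 3^{1}≡0, 3^{2}≡0, 3^{4}≡0, 3^{8}≡0. So 3^{8} ≡ 0 (mod 3)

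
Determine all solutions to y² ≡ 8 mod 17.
The square roots of 8 mod 17 are 12 and 5. Verify: 12² = 144 ≡ 8 mod 17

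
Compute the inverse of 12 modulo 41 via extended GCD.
Extended GCD: 12(-17) + 41(5) = 1. So 12^(-1) ≡ -17 ≡ 24 mod 41. Verify: 12 × 24 = 288 ≡ 1 mod 41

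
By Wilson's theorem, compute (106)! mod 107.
By Wilson's theorem, (106)! ≡ -1 ≡ 106 mod 107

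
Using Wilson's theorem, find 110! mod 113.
(112)! = (110)! × (111) × (112) ≡ -1 mod 113. So (110)! ≡ -1 × [(112)(111)]^(-1) ≡ 56 mod 113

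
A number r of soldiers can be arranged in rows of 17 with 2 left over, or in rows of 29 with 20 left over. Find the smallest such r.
M = 17 × 29 = 493. M₁ = 29, y₁ ≡ 10 (mod 17). M₂ = 17, y₂ ≡ 12 (mod 29). r = 2×29×10 + 20×17×12 ≡ 223 (mod 493)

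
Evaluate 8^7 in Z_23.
By repeated squaring (mod 23): 8^{1}≡8, 8^{2}≡18, 8^{4}≡2. Then 8^{7} = 8^{4+2+1} ≡ 2 × 18 × 8 ≡ 12 (mod 23)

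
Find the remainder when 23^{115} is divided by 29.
By Fermat: 23^{28} ≡ 1 mod 29. 115 = 4×28 + 3. So 23^{115} ≡ 23^{3} ≡ 16 mod 29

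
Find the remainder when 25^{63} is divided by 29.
By Fermat: 25^{28} ≡ 1 mod 29. 63 = 2×28 + 7. So 25^{63} ≡ 25^{7} ≡ 1 mod 29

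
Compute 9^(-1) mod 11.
Since 11 is prime, by Fermat 9^(-1) ≡ 9^{9} ≡ 5 mod 11. Verify: 9 × 5 = 45 ≡ 1 mod 11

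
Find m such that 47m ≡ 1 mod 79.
Since 79 is prime, by Fermat 47^(-1) ≡ 47^{77} ≡ 37 mod 79. Verify: 47 × 37 = 1739 ≡ 1 mod 79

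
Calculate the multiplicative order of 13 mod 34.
Powers of 13 mod 34: 13^1≡13, 13^2≡33, 13^3≡21, 13^4≡1. Order = 4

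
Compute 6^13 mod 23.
By repeated squaring (mod 23): 6^{1}≡6, 6^{2}≡13, 6^{4}≡8, 6^{8}≡18. Then 6^{13} = 6^{8+4+1} ≡ 18 × 8 × 6 ≡ 13 (mod 23)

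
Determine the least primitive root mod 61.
g = 2. For each prime q|60: 2^{30}≡60, 2^{20}≡47, 2^{12}≡9, none ≡ 1, so ord_61(2) = 60 and 2 is a primitive root.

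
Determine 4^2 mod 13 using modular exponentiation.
4^{2} = 16 ≡ 3 mod 13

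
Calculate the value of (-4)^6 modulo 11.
By repeated squaring (mod 11): (-4)^{1}≡7, (-4)^{2}≡5, (-4)^{4}≡3. Then (-4)^{6} = (-4)^{4+2} ≡ 3 × 5 ≡ 4 (mod 11)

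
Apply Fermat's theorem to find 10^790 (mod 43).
By Fermat: 10^{42} ≡ 1 (mod 43). 790 ≡ 34 (mod 42). So 10^{790} ≡ 10^{34} ≡ 38 (mod 43)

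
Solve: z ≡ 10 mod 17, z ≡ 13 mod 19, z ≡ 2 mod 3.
M = 17 × 19 × 3 = 969. M₁ = 57, y₁ ≡ 3 mod 17. M₂ = 51, y₂ ≡ 3 mod 19. M₃ = 323, y₃ ≡ 2 mod 3. z = 10×57×3 + 13×51×3 + 2×323×2 ≡ 146 mod 969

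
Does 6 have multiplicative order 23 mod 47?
Powers of 6 mod 47: 6^1≡6, 6^2≡36, 6^3≡28, 6^4≡27, 6^5≡21, 6^6≡32, 6^7≡4, 6^8≡24, 6^9≡3, 6^10≡18, 6^11≡14, 6^12≡37, 6^13≡34, 6^14≡16, 6^15≡2, 6^16≡12, 6^17≡25, 6^18≡9, 6^19≡7, 6^20≡42, 6^21≡17, 6^22≡8, 6^23≡1. First k with 6^k≡1 is k=23. Yes, ord_47(6) = 23.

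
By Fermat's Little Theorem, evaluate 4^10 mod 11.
By Fermat's Little Theorem, 4^{10} ≡ 1 (mod 11) since 11 is prime and gcd(4, 11) = 1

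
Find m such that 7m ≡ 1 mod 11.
Since 11 is prime, by Fermat 7^(-1) ≡ 7^{9} ≡ 8 mod 11. Verify: 7 × 8 = 56 ≡ 1 mod 11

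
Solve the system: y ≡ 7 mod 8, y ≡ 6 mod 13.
M = 8 × 13 = 104. M₁ = 13, y₁ ≡ 5 mod 8. M₂ = 8, y₂ ≡ 5 mod 13. y = 7×13×5 + 6×8×5 ≡ 71 mod 104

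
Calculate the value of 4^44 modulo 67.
By repeated squaring (mod 67): 4^{1}≡4, 4^{2}≡16, 4^{4}≡55, 4^{8}≡10, 4^{16}≡33, 4^{32}≡17. Then 4^{44} = 4^{32+8+4} ≡ 17 × 10 × 55 ≡ 37 (mod 67)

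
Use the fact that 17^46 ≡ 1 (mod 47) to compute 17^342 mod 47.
By Fermat: 17^{46} ≡ 1 (mod 47). 342 ≡ 20 (mod 46). So 17^{342} ≡ 17^{20} ≡ 32 (mod 47)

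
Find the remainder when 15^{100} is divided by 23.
By Fermat: 15^{22} ≡ 1 (mod 23). 100 = 4×22 + 12. So 15^{100} ≡ 15^{12} ≡ 8 (mod 23)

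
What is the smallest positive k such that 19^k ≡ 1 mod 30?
Powers of 19 mod 30: 19^1≡19, 19^2≡1. ord_30(19) = 2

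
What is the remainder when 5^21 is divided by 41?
By repeated squaring mod 41: 5^{1}≡5, 5^{2}≡25, 5^{4}≡10, 5^{8}≡18, 5^{16}≡37. Then 5^{21} = 5^{16+4+1} ≡ 37 × 10 × 5 ≡ 5 mod 41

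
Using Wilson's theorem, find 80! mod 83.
(82)! = (80)! × (81) × (82) ≡ -1 (mod 83). So (80)! ≡ -1 × [(82)(81)]^(-1) ≡ 41 (mod 83)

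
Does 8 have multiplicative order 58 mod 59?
Powers of 8 mod 59: 8^1≡8, 8^2≡5, 8^3≡40, 8^4≡25, 8^5≡23, 8^6≡7, 8^7≡56, 8^8≡35, 8^9≡44, 8^10≡57, 8^11≡43, 8^12≡49, 8^13≡38, 8^14≡9, 8^15≡13, 8^16≡45, 8^17≡6, 8^18≡48, 8^19≡30, 8^20≡4, 8^21≡32, 8^22≡20, 8^23≡42, 8^24≡41, 8^25≡33, 8^26≡28, 8^27≡47, 8^28≡22, 8^29≡58, 8^30≡51, 8^31≡54, 8^32≡19, 8^33≡34, 8^34≡36, 8^35≡52, 8^36≡3, 8^37≡24, 8^38≡15, 8^39≡2, 8^40≡16, 8^41≡10, 8^42≡21, 8^43≡50, 8^44≡46, 8^45≡14, 8^46≡53, 8^47≡11, 8^48≡29, 8^49≡55, 8^50≡27, 8^51≡39, 8^52≡17, 8^53≡18, 8^54≡26, 8^55≡31, 8^56≡12, 8^57≡37, 8^58≡1. First k with 8^k≡1 is k=58. Yes, ord_59(8) = 58.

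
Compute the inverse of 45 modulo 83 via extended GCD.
Extended GCD: 45(24) + 83(-13) = 1. So 45^(-1) ≡ 24 (mod 83). Verify: 45 × 24 = 1080 ≡ 1 (mod 83)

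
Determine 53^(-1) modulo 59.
Since 59 is prime, by Fermat 53^(-1) ≡ 53^{57} ≡ 49 (mod 59). Verify: 53 × 49 = 2597 ≡ 1 (mod 59)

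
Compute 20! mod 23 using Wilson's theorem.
(22)! = (20)! × (21) × (22) ≡ -1 mod 23. So (20)! ≡ -1 × [(22)(21)]^(-1) ≡ 11 mod 23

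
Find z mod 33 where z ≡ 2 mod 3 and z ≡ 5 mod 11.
M = 3 × 11 = 33. M₁ = 11, y₁ ≡ 2 mod 3. M₂ = 3, y₂ ≡ 4 mod 11. z = 2×11×2 + 5×3×4 ≡ 5 mod 33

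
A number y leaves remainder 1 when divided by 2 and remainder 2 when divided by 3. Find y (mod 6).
M = 2 × 3 = 6. M₁ = 3, y₁ ≡ 1 (mod 2). M₂ = 2, y₂ ≡ 2 (mod 3). y = 1×3×1 + 2×2×2 ≡ 5 (mod 6)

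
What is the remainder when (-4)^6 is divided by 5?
Using Fermat: (-4)^{4} ≡ 1 mod 5. 6 ≡ 2 mod 4. So (-4)^{6} ≡ (-4)^{2} ≡ 1 mod 5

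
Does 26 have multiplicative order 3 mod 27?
Powers of 26 mod 27: 26^1≡26, 26^2≡1. Already 26^2≡1, so the order is 2 < 3. No, the actual order is 2.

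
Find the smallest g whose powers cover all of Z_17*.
g = 3. For each prime q|16: 3^{8}≡16, none ≡ 1, so ord_17(3) = 16 and 3 is a primitive root.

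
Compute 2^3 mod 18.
2^{3} = 8 ≡ 8 (mod 18)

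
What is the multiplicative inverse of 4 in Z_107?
Since 107 is prime, by Fermat 4^(-1) ≡ 4^{105} ≡ 27 mod 107. Verify: 4 × 27 = 108 ≡ 1 mod 107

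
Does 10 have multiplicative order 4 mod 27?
Powers of 10 mod 27: 10^1≡10, 10^2≡19, 10^3≡1. Already 10^3≡1, so the order is 3 < 4. No, the actual order is 3.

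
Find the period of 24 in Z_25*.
Powers of 24 mod 25: 24^1≡24, 24^2≡1. Order = 2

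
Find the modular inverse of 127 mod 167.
Since 167 is prime, by Fermat 127^(-1) ≡ 127^{165} ≡ 96 (mod 167). Verify: 127 × 96 = 12192 ≡ 1 (mod 167)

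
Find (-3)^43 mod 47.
By repeated squaring mod 47: (-3)^{1}≡44, (-3)^{2}≡9, (-3)^{4}≡34, (-3)^{8}≡28, (-3)^{16}≡32, (-3)^{32}≡37. Then (-3)^{43} = (-3)^{32+8+2+1} ≡ 37 × 28 × 9 × 44 ≡ 40 mod 47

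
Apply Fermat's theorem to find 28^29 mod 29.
By Fermat: 28^{28} ≡ 1 mod 29. So 28^{29} = 28^{28} · 28^{1} ≡ 28^{1} ≡ 28 mod 29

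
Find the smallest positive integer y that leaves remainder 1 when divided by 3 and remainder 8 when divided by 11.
M = 3 × 11 = 33. M₁ = 11, y₁ ≡ 2 (mod 3). M₂ = 3, y₂ ≡ 4 (mod 11). y = 1×11×2 + 8×3×4 ≡ 19 (mod 33)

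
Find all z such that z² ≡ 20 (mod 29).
The square roots of 20 mod 29 are 7 and 22. Verify: 7² = 49 ≡ 20 (mod 29)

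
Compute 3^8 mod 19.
By repeated squaring mod 19: 3^{1}≡3, 3^{2}≡9, 3^{4}≡5, 3^{8}≡6. So 3^{8} ≡ 6 mod 19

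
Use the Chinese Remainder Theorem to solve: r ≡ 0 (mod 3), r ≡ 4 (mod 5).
M = 3 × 5 = 15. M₁ = 5, y₁ ≡ 2 (mod 3). M₂ = 3, y₂ ≡ 2 (mod 5). r = 0×5×2 + 4×3×2 ≡ 9 (mod 15)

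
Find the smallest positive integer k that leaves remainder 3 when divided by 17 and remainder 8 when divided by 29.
M = 17 × 29 = 493. M₁ = 29, y₁ ≡ 10 mod 17. M₂ = 17, y₂ ≡ 12 mod 29. k = 3×29×10 + 8×17×12 ≡ 37 mod 493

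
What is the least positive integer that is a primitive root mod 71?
g = 7. Powers: [7, 49, 59, 58, 51, 2, 14, 27, 47, 45, ...] generates all 70 non-zero residues.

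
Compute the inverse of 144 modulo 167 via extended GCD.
Extended GCD: 144(29) + 167(-25) = 1. So 144^(-1) ≡ 29 mod 167. Verify: 144 × 29 = 4176 ≡ 1 mod 167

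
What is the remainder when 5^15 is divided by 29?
By repeated squaring mod 29: 5^{1}≡5, 5^{2}≡25, 5^{4}≡16, 5^{8}≡24. Then 5^{15} = 5^{8+4+2+1} ≡ 24 × 16 × 25 × 5 ≡ 5 mod 29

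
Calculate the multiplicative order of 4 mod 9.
Powers of 4 mod 9: 4^1≡4, 4^2≡7, 4^3≡1. Order = 3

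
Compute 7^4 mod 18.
7^{4} = 2401 ≡ 7 (mod 18)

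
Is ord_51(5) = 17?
Powers of 5 mod 51: 5^1≡5, 5^2≡25, 5^3≡23, 5^4≡13, 5^5≡14, 5^6≡19, 5^7≡44, 5^8≡16, 5^9≡29, 5^10≡43, 5^11≡11, 5^12≡4, 5^13≡20, 5^14≡49, 5^15≡41, 5^16≡1. Already 5^16≡1, so the order is 16 < 17. No, the actual order is 16.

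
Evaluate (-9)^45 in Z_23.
Using Fermat: (-9)^{22} ≡ 1 (mod 23). 45 ≡ 1 (mod 22). So (-9)^{45} ≡ (-9)^{1} ≡ 14 (mod 23)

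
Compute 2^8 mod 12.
By repeated squaring mod 12: 2^{1}≡2, 2^{2}≡4, 2^{4}≡4, 2^{8}≡4. So 2^{8} ≡ 4 mod 12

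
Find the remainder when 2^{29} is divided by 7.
By Fermat: 2^{6} ≡ 1 (mod 7). 29 = 4×6 + 5. So 2^{29} ≡ 2^{5} ≡ 4 (mod 7)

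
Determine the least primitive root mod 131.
g = 2. Powers: [2, 4, 8, 16, 32, 64, 128, 125, 119, ...] generates all 130 non-zero residues.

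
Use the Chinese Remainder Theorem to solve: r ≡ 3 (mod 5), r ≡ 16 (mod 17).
M = 5 × 17 = 85. M₁ = 17, y₁ ≡ 3 (mod 5). M₂ = 5, y₂ ≡ 7 (mod 17). r = 3×17×3 + 16×5×7 ≡ 33 (mod 85)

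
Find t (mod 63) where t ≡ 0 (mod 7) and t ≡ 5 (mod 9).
M = 7 × 9 = 63. M₁ = 9, y₁ ≡ 4 (mod 7). M₂ = 7, y₂ ≡ 4 (mod 9). t = 0×9×4 + 5×7×4 ≡ 14 (mod 63)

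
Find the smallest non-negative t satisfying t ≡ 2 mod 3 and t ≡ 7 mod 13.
M = 3 × 13 = 39. M₁ = 13, y₁ ≡ 1 mod 3. M₂ = 3, y₂ ≡ 9 mod 13. t = 2×13×1 + 7×3×9 ≡ 20 mod 39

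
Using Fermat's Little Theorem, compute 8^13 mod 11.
By Fermat: 8^{10} ≡ 1 mod 11. So 8^{13} = 8^{10} · 8^{3} ≡ 8^{3} ≡ 6 mod 11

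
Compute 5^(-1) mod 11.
Since 11 is prime, by Fermat 5^(-1) ≡ 5^{9} ≡ 9 mod 11. Verify: 5 × 9 = 45 ≡ 1 mod 11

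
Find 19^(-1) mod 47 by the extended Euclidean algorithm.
Extended GCD: 19(5) + 47(-2) = 1. So 19^(-1) ≡ 5 mod 47. Verify: 19 × 5 = 95 ≡ 1 mod 47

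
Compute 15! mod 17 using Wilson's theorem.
(16)! = (15)! × (16) ≡ -1 mod 17. So (15)! ≡ -1 × (16)^(-1) ≡ (-1)×(-1) = 1 mod 17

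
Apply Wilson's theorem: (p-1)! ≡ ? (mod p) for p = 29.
By Wilson's theorem, (28)! ≡ -1 ≡ 28 (mod 29)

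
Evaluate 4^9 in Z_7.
Using Fermat: 4^{6} ≡ 1 (mod 7). 9 ≡ 3 (mod 6). So 4^{9} ≡ 4^{3} ≡ 1 (mod 7)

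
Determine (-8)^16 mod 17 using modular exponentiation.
Using Fermat: (-8)^{16} ≡ 1 mod 17. 16 ≡ 0 mod 16. So (-8)^{16} ≡ (-8)^{0} ≡ 1 mod 17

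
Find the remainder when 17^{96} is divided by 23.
By Fermat: 17^{22} ≡ 1 (mod 23). 96 = 4×22 + 8. So 17^{96} ≡ 17^{8} ≡ 18 (mod 23)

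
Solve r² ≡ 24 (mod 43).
The square roots of 24 mod 43 are 14 and 29. Verify: 14² = 196 ≡ 24 (mod 43)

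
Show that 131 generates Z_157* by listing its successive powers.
131^1, 131^2, ..., 131^{156} mod 157: [131, 48, 8, 106, 70, 64, 63, 89, 41, 33, 84, 14, 107, 44, 112, 71, 38, 111, 97, 147, 103, 148, 77, 39, 85, 145, 155, 52, 61, 141, 102, 17, 29, 31, 136, 75, 91, 146, 129, 100, 69, 90, 15, 81, 92, 120, 20, 108, 18, 3, 79, 144, 24, 4, 53, 35, 32, 110, 123, 99, 95, 42, 7, 132, 22, 56, 114, 19, 134, 127, 152, 130, 74, 117, 98, 121, 151, 156, 26, 109, 149, 51, 87, 93, 94, 68, 116, 124, 73, 143, 50, 113, 45, 86, 119, 46, 60, 10, 54, 9, 80, 118, 72, 12, 2, 105, 96, 16, 55, 140, 128, 126, 21, 82, 66, 11, 28, 57, 88, 67, 142, 76, 65, 37, 137, 49, 139, 154, 78, 13, 133, 153, 104, 122, 125, 47, 34, 58, 62, 115, 150, 25, 135, 101, 43, 138, 23, 30, 5, 27, 83, 40, 59, 36, 6, 1]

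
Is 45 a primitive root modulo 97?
45^{32} ≡ 1 mod 97 and 32 < 96, so ord_97(45) = 32 ≠ 96 and 45 is not a primitive root.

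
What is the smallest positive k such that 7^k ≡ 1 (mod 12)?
Powers of 7 mod 12: 7^1≡7, 7^2≡1. Order = 2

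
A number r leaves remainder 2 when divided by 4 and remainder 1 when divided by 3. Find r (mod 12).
M = 4 × 3 = 12. M₁ = 3, y₁ ≡ 3 (mod 4). M₂ = 4, y₂ ≡ 1 (mod 3). r = 2×3×3 + 1×4×1 ≡ 10 (mod 12)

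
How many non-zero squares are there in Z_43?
Exactly half the non-zero residues mod a prime are QRs: (43-1)/2 = 21.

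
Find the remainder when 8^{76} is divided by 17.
By Fermat: 8^{16} ≡ 1 (mod 17). 76 = 4×16 + 12. So 8^{76} ≡ 8^{12} ≡ 16 (mod 17)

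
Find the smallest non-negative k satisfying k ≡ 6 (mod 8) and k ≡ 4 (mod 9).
M = 8 × 9 = 72. M₁ = 9, y₁ ≡ 1 (mod 8). M₂ = 8, y₂ ≡ 8 (mod 9). k = 6×9×1 + 4×8×8 ≡ 22 (mod 72)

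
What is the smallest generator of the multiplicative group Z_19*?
g = 2. Powers: [2, 4, 8, 16, 13, 7, ...] generates all 18 non-zero residues.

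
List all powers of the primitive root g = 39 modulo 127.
39^1, 39^2, ..., 39^{126} mod 127: [39, 124, 10, 9, 97, 100, 90, 81, 111, 11, 48, 94, 110, 99, 51, 84, 101, 2, 78, 121, 20, 18, 67, 73, 53, 35, 95, 22, 96, 61, 93, 71, 102, 41, 75, 4, 29, 115, 40, 36, 7, 19, 106, 70, 63, 44, 65, 122, 59, 15, 77, 82, 23, 8, 58, 103, 80, 72, 14, 38, 85, 13, 126, 88, 3, 117, 118, 30, 27, 37, 46, 16, 116, 79, 33, 17, 28, 76, 43, 26, 125, 49, 6, 107, 109, 60, 54, 74, 92, 32, 105, 31, 66, 34, 56, 25, 86, 52, 123, 98, 12, 87, 91, 120, 108, 21, 57, 64, 83, 62, 5, 68, 112, 50, 45, 104, 119, 69, 24, 47, 55, 113, 89, 42, 114, 1]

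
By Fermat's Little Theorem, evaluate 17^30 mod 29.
By Fermat: 17^{28} ≡ 1 mod 29. So 17^{30} = 17^{28} · 17^{2} ≡ 17^{2} ≡ 28 mod 29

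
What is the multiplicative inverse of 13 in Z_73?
Since 73 is prime, by Fermat 13^(-1) ≡ 13^{71} ≡ 45 (mod 73). Verify: 13 × 45 = 585 ≡ 1 (mod 73)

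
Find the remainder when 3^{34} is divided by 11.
By Fermat: 3^{10} ≡ 1 (mod 11). 34 = 3×10 + 4. So 3^{34} ≡ 3^{4} ≡ 4 (mod 11)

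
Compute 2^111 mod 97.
Using Fermat: 2^{96} ≡ 1 (mod 97). 111 ≡ 15 (mod 96). So 2^{111} ≡ 2^{15} ≡ 79 (mod 97)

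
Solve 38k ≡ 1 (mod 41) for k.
Since 41 is prime, by Fermat 38^(-1) ≡ 38^{39} ≡ 27 (mod 41). Verify: 38 × 27 = 1026 ≡ 1 (mod 41)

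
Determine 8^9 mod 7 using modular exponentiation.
Using Fermat: 8^{6} ≡ 1 (mod 7). 9 ≡ 3 (mod 6). So 8^{9} ≡ 8^{3} ≡ 1 (mod 7)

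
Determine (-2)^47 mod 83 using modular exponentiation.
By repeated squaring mod 83: (-2)^{1}≡81, (-2)^{2}≡4, (-2)^{4}≡16, (-2)^{8}≡7, (-2)^{16}≡49, (-2)^{32}≡77. Then (-2)^{47} = (-2)^{32+8+4+2+1} ≡ 77 × 7 × 16 × 4 × 81 ≡ 64 mod 83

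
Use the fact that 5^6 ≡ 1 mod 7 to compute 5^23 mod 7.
By Fermat: 5^{6} ≡ 1 mod 7. 23 = 3×6 + 5. So 5^{23} ≡ 5^{5} ≡ 3 mod 7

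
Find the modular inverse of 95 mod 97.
Since 97 is prime, by Fermat 95^(-1) ≡ 95^{95} ≡ 48 mod 97. Verify: 95 × 48 = 4560 ≡ 1 mod 97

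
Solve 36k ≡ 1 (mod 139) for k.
Since 139 is prime, by Fermat 36^(-1) ≡ 36^{137} ≡ 112 (mod 139). Verify: 36 × 112 = 4032 ≡ 1 (mod 139)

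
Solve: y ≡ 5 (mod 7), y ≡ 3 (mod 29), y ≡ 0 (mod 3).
M = 7 × 29 × 3 = 609. M₁ = 87, y₁ ≡ 5 (mod 7). M₂ = 21, y₂ ≡ 18 (mod 29). M₃ = 203, y₃ ≡ 2 (mod 3). y = 5×87×5 + 3×21×18 + 0×203×2 ≡ 264 (mod 609)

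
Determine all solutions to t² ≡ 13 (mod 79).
The square roots of 13 mod 79 are 31 and 48. Verify: 31² = 961 ≡ 13 (mod 79)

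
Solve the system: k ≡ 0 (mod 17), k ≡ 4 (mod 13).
M = 17 × 13 = 221. M₁ = 13, y₁ ≡ 4 (mod 17). M₂ = 17, y₂ ≡ 10 (mod 13). k = 0×13×4 + 4×17×10 ≡ 17 (mod 221)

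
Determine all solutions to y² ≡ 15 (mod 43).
The square roots of 15 mod 43 are 31 and 12. Verify: 31² = 961 ≡ 15 (mod 43)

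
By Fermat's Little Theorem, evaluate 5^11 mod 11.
By Fermat: 5^{10} ≡ 1 (mod 11). So 5^{11} = 5^{10} · 5^{1} ≡ 5^{1} ≡ 5 (mod 11)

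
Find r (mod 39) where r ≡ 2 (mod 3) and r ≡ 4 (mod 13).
M = 3 × 13 = 39. M₁ = 13, y₁ ≡ 1 (mod 3). M₂ = 3, y₂ ≡ 9 (mod 13). r = 2×13×1 + 4×3×9 ≡ 17 (mod 39)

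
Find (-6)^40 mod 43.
By repeated squaring mod 43: (-6)^{1}≡37, (-6)^{2}≡36, (-6)^{4}≡6, (-6)^{8}≡36, (-6)^{16}≡6, (-6)^{32}≡36. Then (-6)^{40} = (-6)^{32+8} ≡ 36 × 36 ≡ 6 mod 43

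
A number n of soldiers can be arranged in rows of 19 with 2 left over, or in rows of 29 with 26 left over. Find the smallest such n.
M = 19 × 29 = 551. M₁ = 29, y₁ ≡ 2 (mod 19). M₂ = 19, y₂ ≡ 26 (mod 29). n = 2×29×2 + 26×19×26 ≡ 287 (mod 551)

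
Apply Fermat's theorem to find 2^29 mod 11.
By Fermat: 2^{10} ≡ 1 mod 11. 29 = 2×10 + 9. So 2^{29} ≡ 2^{9} ≡ 6 mod 11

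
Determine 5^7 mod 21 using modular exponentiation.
By repeated squaring mod 21: 5^{1}≡5, 5^{2}≡4, 5^{4}≡16. Then 5^{7} = 5^{4+2+1} ≡ 16 × 4 × 5 ≡ 5 mod 21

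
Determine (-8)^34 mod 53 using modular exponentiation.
By repeated squaring mod 53: (-8)^{1}≡45, (-8)^{2}≡11, (-8)^{4}≡15, (-8)^{8}≡13, (-8)^{16}≡10, (-8)^{32}≡47. Then (-8)^{34} = (-8)^{32+2} ≡ 47 × 11 ≡ 40 mod 53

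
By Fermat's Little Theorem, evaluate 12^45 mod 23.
By Fermat: 12^{22} ≡ 1 (mod 23). 45 = 2×22 + 1. So 12^{45} ≡ 12^{1} ≡ 12 (mod 23)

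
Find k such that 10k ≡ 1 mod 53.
Since 53 is prime, by Fermat 10^(-1) ≡ 10^{51} ≡ 16 mod 53. Verify: 10 × 16 = 160 ≡ 1 mod 53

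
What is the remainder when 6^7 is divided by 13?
By repeated squaring (mod 13): 6^{1}≡6, 6^{2}≡10, 6^{4}≡9. Then 6^{7} = 6^{4+2+1} ≡ 9 × 10 × 6 ≡ 7 (mod 13)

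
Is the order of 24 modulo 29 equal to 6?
Powers of 24 mod 29: 24^1≡24, 24^2≡25, 24^3≡20, 24^4≡16, 24^5≡7, 24^6≡23, 24^7≡1. 24^6≡23≢1, so ord ≠ 6. No, the actual order is 7.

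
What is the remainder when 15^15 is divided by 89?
By repeated squaring mod 89: 15^{1}≡15, 15^{2}≡47, 15^{4}≡73, 15^{8}≡78. Then 15^{15} = 15^{8+4+2+1} ≡ 78 × 73 × 47 × 15 ≡ 14 mod 89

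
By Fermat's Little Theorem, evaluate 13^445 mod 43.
By Fermat: 13^{42} ≡ 1 (mod 43). 445 ≡ 25 (mod 42). So 13^{445} ≡ 13^{25} ≡ 9 (mod 43)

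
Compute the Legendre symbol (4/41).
(4/41) = 4^{20} mod 41 = 1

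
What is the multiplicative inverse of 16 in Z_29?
Since 29 is prime, by Fermat 16^(-1) ≡ 16^{27} ≡ 20 mod 29. Verify: 16 × 20 = 320 ≡ 1 mod 29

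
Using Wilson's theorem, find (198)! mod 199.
By Wilson's theorem, (198)! ≡ -1 ≡ 198 (mod 199)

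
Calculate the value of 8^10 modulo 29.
By repeated squaring (mod 29): 8^{1}≡8, 8^{2}≡6, 8^{4}≡7, 8^{8}≡20. Then 8^{10} = 8^{8+2} ≡ 20 × 6 ≡ 4 (mod 29)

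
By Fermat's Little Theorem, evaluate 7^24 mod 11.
By Fermat: 7^{10} ≡ 1 mod 11. 24 = 2×10 + 4. So 7^{24} ≡ 7^{4} ≡ 3 mod 11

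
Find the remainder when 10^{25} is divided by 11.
By Fermat: 10^{10} ≡ 1 mod 11. 25 = 2×10 + 5. So 10^{25} ≡ 10^{5} ≡ 10 mod 11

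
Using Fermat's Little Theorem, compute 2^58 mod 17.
By Fermat: 2^{16} ≡ 1 (mod 17). 58 = 3×16 + 10. So 2^{58} ≡ 2^{10} ≡ 4 (mod 17)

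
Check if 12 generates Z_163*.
ord_163(12) divides 162. For each prime q|162: 12^{81}≡162, 12^{54}≡104, none ≡ 1. So 12 has order 162 and is a primitive root mod 163.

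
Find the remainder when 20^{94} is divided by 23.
By Fermat: 20^{22} ≡ 1 mod 23. 94 = 4×22 + 6. So 20^{94} ≡ 20^{6} ≡ 16 mod 23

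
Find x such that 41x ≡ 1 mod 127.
Since 127 is prime, by Fermat 41^(-1) ≡ 41^{125} ≡ 31 mod 127. Verify: 41 × 31 = 1271 ≡ 1 mod 127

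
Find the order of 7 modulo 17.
Powers of 7 mod 17: 7^1≡7, 7^2≡15, 7^3≡3, 7^4≡4, 7^5≡11, 7^6≡9, 7^7≡12, 7^8≡16, 7^9≡10, 7^10≡2, 7^11≡14, 7^12≡13, 7^13≡6, 7^14≡8, 7^15≡5, 7^16≡1. Order = 16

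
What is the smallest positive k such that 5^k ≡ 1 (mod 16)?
Powers of 5 mod 16: 5^1≡5, 5^2≡9, 5^3≡13, 5^4≡1. ord_16(5) = 4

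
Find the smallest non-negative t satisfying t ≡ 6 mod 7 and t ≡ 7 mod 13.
M = 7 × 13 = 91. M₁ = 13, y₁ ≡ 6 mod 7. M₂ = 7, y₂ ≡ 2 mod 13. t = 6×13×6 + 7×7×2 ≡ 20 mod 91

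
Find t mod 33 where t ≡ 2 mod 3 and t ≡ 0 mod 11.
M = 3 × 11 = 33. M₁ = 11, y₁ ≡ 2 mod 3. M₂ = 3, y₂ ≡ 4 mod 11. t = 2×11×2 + 0×3×4 ≡ 11 mod 33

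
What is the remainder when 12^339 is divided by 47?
Using Fermat: 12^{46} ≡ 1 (mod 47). 339 ≡ 17 (mod 46). So 12^{339} ≡ 12^{17} ≡ 7 (mod 47)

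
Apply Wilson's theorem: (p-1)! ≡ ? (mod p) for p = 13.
By Wilson's theorem, (12)! ≡ -1 ≡ 12 (mod 13)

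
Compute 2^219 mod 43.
Using Fermat: 2^{42} ≡ 1 mod 43. 219 ≡ 9 mod 42. So 2^{219} ≡ 2^{9} ≡ 39 mod 43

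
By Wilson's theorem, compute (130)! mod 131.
By Wilson's theorem, (130)! ≡ -1 ≡ 130 mod 131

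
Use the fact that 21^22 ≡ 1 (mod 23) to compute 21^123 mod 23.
By Fermat: 21^{22} ≡ 1 (mod 23). 123 = 5×22 + 13. So 21^{123} ≡ 21^{13} ≡ 19 (mod 23)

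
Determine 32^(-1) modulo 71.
Since 71 is prime, by Fermat 32^(-1) ≡ 32^{69} ≡ 20 (mod 71). Verify: 32 × 20 = 640 ≡ 1 (mod 71)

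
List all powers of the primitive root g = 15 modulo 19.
15^1, 15^2, ..., 15^{18} mod 19: [15, 16, 12, 9, 2, 11, 13, 5, 18, 4, 3, 7, 10, 17, 8, 6, 14, 1]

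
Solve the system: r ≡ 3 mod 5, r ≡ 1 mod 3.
M = 5 × 3 = 15. M₁ = 3, y₁ ≡ 2 mod 5. M₂ = 5, y₂ ≡ 2 mod 3. r = 3×3×2 + 1×5×2 ≡ 13 mod 15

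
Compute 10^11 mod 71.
By repeated squaring (mod 71): 10^{1}≡10, 10^{2}≡29, 10^{4}≡60, 10^{8}≡50. Then 10^{11} = 10^{8+2+1} ≡ 50 × 29 × 10 ≡ 16 (mod 71)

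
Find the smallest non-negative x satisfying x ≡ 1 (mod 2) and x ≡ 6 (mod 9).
M = 2 × 9 = 18. M₁ = 9, y₁ ≡ 1 (mod 2). M₂ = 2, y₂ ≡ 5 (mod 9). x = 1×9×1 + 6×2×5 ≡ 15 (mod 18)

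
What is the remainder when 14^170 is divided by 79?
Using Fermat: 14^{78} ≡ 1 mod 79. 170 ≡ 14 mod 78. So 14^{170} ≡ 14^{14} ≡ 65 mod 79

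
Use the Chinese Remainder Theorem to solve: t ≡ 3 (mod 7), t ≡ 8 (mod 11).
M = 7 × 11 = 77. M₁ = 11, y₁ ≡ 2 (mod 7). M₂ = 7, y₂ ≡ 8 (mod 11). t = 3×11×2 + 8×7×8 ≡ 52 (mod 77)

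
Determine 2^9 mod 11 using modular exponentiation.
By repeated squaring mod 11: 2^{1}≡2, 2^{2}≡4, 2^{4}≡5, 2^{8}≡3. Then 2^{9} = 2^{8+1} ≡ 3 × 2 ≡ 6 mod 11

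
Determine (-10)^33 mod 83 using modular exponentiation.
By repeated squaring mod 83: (-10)^{1}≡73, (-10)^{2}≡17, (-10)^{4}≡40, (-10)^{8}≡23, (-10)^{16}≡31, (-10)^{32}≡48. Then (-10)^{33} = (-10)^{32+1} ≡ 48 × 73 ≡ 18 mod 83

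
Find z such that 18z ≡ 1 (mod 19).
Since 19 is prime, by Fermat 18^(-1) ≡ 18^{17} ≡ 18 (mod 19). Verify: 18 × 18 = 324 ≡ 1 (mod 19)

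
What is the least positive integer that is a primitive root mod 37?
g = 2. Powers: [2, 4, 8, 16, 32, 27, ...] generates all 36 non-zero residues.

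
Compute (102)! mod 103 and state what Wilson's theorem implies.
(102)! mod 103 = 102. Since this equals -1 (mod 103), Wilson confirms 103 is prime.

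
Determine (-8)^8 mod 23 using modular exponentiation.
By repeated squaring mod 23: (-8)^{1}≡15, (-8)^{2}≡18, (-8)^{4}≡2, (-8)^{8}≡4. So (-8)^{8} ≡ 4 mod 23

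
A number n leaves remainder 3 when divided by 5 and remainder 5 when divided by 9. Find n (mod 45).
M = 5 × 9 = 45. M₁ = 9, y₁ ≡ 4 (mod 5). M₂ = 5, y₂ ≡ 2 (mod 9). n = 3×9×4 + 5×5×2 ≡ 23 (mod 45)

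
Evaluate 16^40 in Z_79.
By repeated squaring mod 79: 16^{1}≡16, 16^{2}≡19, 16^{4}≡45, 16^{8}≡50, 16^{16}≡51, 16^{32}≡73. Then 16^{40} = 16^{32+8} ≡ 73 × 50 ≡ 16 mod 79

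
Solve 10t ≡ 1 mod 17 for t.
Since 17 is prime, by Fermat 10^(-1) ≡ 10^{15} ≡ 12 mod 17. Verify: 10 × 12 = 120 ≡ 1 mod 17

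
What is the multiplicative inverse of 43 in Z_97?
Since 97 is prime, by Fermat 43^(-1) ≡ 43^{95} ≡ 88 (mod 97). Verify: 43 × 88 = 3784 ≡ 1 (mod 97)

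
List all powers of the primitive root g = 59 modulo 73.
59^1, 59^2, ..., 59^{72} mod 73: [59, 50, 30, 18, 40, 24, 29, 32, 63, 67, 11, 65, 39, 38, 52, 2, 45, 27, 60, 36, 7, 48, 58, 64, 53, 61, 22, 57, 5, 3, 31, 4, 17, 54, 47, 72, 14, 23, 43, 55, 33, 49, 44, 41, 10, 6, 62, 8, 34, 35, 21, 71, 28, 46, 13, 37, 66, 25, 15, 9, 20, 12, 51, 16, 68, 70, 42, 69, 56, 19, 26, 1]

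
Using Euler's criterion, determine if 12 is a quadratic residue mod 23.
By Euler's criterion: 12^{11} ≡ 1 (mod 23). Since this equals 1, 12 is a QR.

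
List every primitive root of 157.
There are φ(156) = 48 primitive roots mod 157: {5, 6, 15, 18, 20, 21, 24, 26, 34, 38, 43, 53, 55, 60, 61, 62, 63, 66, 69, 70, 72, 73, 74, 77, 80, 83, 84, 85, 87, 88, 91, 94, 95, 96, 97, 102, 104, 114, 119, 123, 131, 133, 136, 137, 139, 142, 151, 152}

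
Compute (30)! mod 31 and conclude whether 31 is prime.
(30)! mod 31 = 30. Since 30 ≡ -1 (mod 31), 31 is prime.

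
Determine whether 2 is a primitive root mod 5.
ord_5(2) divides 4. For each prime q|4: 2^{2}≡4, none ≡ 1. So 2 has order 4 and is a primitive root mod 5.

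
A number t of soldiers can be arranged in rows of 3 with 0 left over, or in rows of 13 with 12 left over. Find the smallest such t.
M = 3 × 13 = 39. M₁ = 13, y₁ ≡ 1 (mod 3). M₂ = 3, y₂ ≡ 9 (mod 13). t = 0×13×1 + 12×3×9 ≡ 12 (mod 39)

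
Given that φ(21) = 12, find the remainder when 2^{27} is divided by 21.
By Euler: 2^{12} ≡ 1 (mod 21) since gcd(2, 21) = 1. 27 = 2×12 + 3. So 2^{27} ≡ 2^{3} ≡ 8 (mod 21)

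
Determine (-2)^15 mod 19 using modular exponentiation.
By repeated squaring (mod 19): (-2)^{1}≡17, (-2)^{2}≡4, (-2)^{4}≡16, (-2)^{8}≡9. Then (-2)^{15} = (-2)^{8+4+2+1} ≡ 9 × 16 × 4 × 17 ≡ 7 (mod 19)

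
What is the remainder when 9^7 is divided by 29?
By repeated squaring (mod 29): 9^{1}≡9, 9^{2}≡23, 9^{4}≡7. Then 9^{7} = 9^{4+2+1} ≡ 7 × 23 × 9 ≡ 28 (mod 29)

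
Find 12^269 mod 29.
Using Fermat: 12^{28} ≡ 1 mod 29. 269 ≡ 17 mod 28. So 12^{269} ≡ 12^{17} ≡ 12 mod 29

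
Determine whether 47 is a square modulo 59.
By Euler's criterion: 47^{29} ≡ 58 mod 59. Since this equals -1 (≡ 58), 47 is not a QR.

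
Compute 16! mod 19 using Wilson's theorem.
(18)! = (16)! × (17) × (18) ≡ -1 mod 19. So (16)! ≡ -1 × [(18)(17)]^(-1) ≡ 9 mod 19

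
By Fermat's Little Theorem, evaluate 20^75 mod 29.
By Fermat: 20^{28} ≡ 1 (mod 29). 75 = 2×28 + 19. So 20^{75} ≡ 20^{19} ≡ 24 (mod 29)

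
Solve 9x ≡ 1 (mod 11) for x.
Since 11 is prime, by Fermat 9^(-1) ≡ 9^{9} ≡ 5 (mod 11). Verify: 9 × 5 = 45 ≡ 1 (mod 11)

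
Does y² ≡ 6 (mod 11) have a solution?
By Euler's criterion: 6^{5} ≡ 10 (mod 11). Since this equals -1 (≡ 10), 6 is not a QR.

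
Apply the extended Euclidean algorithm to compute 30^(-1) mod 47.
Extended GCD: 30(11) + 47(-7) = 1. So 30^(-1) ≡ 11 (mod 47). Verify: 30 × 11 = 330 ≡ 1 (mod 47)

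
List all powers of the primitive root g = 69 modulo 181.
69^1, 69^2, ..., 69^{180} mod 181: [69, 55, 175, 129, 32, 36, 131, 170, 146, 119, 66, 29, 10, 147, 7, 121, 23, 139, 179, 43, 71, 12, 104, 117, 109, 100, 22, 70, 124, 49, 123, 161, 68, 167, 120, 135, 84, 4, 95, 39, 157, 154, 128, 144, 162, 137, 41, 114, 83, 116, 40, 45, 28, 122, 92, 13, 173, 172, 103, 48, 54, 106, 74, 38, 88, 99, 134, 15, 130, 101, 91, 125, 118, 178, 155, 16, 18, 156, 85, 73, 150, 33, 105, 5, 164, 94, 151, 102, 160, 180, 112, 126, 6, 52, 149, 145, 50, 11, 35, 62, 115, 152, 171, 34, 174, 60, 158, 42, 2, 138, 110, 169, 77, 64, 72, 81, 159, 111, 57, 132, 58, 20, 113, 14, 61, 46, 97, 177, 86, 142, 24, 27, 53, 37, 19, 44, 140, 67, 98, 65, 141, 136, 153, 59, 89, 168, 8, 9, 78, 133, 127, 75, 107, 143, 93, 82, 47, 166, 51, 80, 90, 56, 63, 3, 26, 165, 163, 25, 96, 108, 31, 148, 76, 176, 17, 87, 30, 79, 21, 1]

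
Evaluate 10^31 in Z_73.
By repeated squaring mod 73: 10^{1}≡10, 10^{2}≡27, 10^{4}≡72, 10^{8}≡1, 10^{16}≡1. Then 10^{31} = 10^{16+8+4+2+1} ≡ 1 × 1 × 72 × 27 × 10 ≡ 22 mod 73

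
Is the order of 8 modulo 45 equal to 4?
Powers of 8 mod 45: 8^1≡8, 8^2≡19, 8^3≡17, 8^4≡1. First k with 8^k≡1 is k=4. Yes, ord_45(8) = 4.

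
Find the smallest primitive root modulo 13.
g = 2. Powers: [2, 4, 8, 3, 6, 12, ...] generates all 12 non-zero residues.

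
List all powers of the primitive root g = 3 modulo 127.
3^1, 3^2, ..., 3^{126} mod 127: [3, 9, 27, 81, 116, 94, 28, 84, 125, 121, 109, 73, 92, 22, 66, 71, 86, 4, 12, 36, 108, 70, 83, 122, 112, 82, 119, 103, 55, 38, 114, 88, 10, 30, 90, 16, 48, 17, 51, 26, 78, 107, 67, 74, 95, 31, 93, 25, 75, 98, 40, 120, 106, 64, 65, 68, 77, 104, 58, 47, 14, 42, 126, 124, 118, 100, 46, 11, 33, 99, 43, 2, 6, 18, 54, 35, 105, 61, 56, 41, 123, 115, 91, 19, 57, 44, 5, 15, 45, 8, 24, 72, 89, 13, 39, 117, 97, 37, 111, 79, 110, 76, 101, 49, 20, 60, 53, 32, 96, 34, 102, 52, 29, 87, 7, 21, 63, 62, 59, 50, 23, 69, 80, 113, 85, 1]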